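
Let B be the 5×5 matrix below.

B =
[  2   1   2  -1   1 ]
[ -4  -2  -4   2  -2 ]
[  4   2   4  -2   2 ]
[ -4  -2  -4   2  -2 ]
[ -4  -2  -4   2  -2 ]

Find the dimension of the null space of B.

4

Row reduce to echelon form.
R2 ← R2 + (2)·R1: [0, 0, 0, 0, 0]
R3 ← R3 − (2)·R1: [0, 0, 0, 0, 0]
R4 ← R4 + (2)·R1: [0, 0, 0, 0, 0]
R5 ← R5 + (2)·R1: [0, 0, 0, 0, 0]
1 nonzero row, so rank(B) = 1.
B has 5 columns; by rank–nullity, nullity = 5 − 1 = 4.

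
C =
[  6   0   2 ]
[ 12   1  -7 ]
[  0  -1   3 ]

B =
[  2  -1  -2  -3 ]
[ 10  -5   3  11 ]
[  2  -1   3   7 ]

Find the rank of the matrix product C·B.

2

First compute CB:
[[ 16,  -8,  -6,  -4],
 [ 20, -10, -42, -74],
 [ -4,   2,   6,  10]]
Now row reduce the product.
R2 ← R2 − (5/4)·R1: [0, 0, -69/2, -69]
R3 ← R3 + (1/4)·R1: [0, 0, 9/2, 9]
R3 ← R3 + (3/23)·R2: [0, 0, 0, 0]
2 nonzero rows, so rank(CB) = 2.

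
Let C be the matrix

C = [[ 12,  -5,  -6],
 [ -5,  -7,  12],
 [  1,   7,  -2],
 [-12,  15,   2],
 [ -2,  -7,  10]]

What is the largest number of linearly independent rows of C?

3

Row reduce to echelon form.
R2 ← R2 + (5/12)·R1: [0, -109/12, 19/2]
R3 ← R3 − (1/12)·R1: [0, 89/12, -3/2]
R4 ← R4 + R1: [0, 10, -4]
R5 ← R5 + (1/6)·R1: [0, -47/6, 9]
R3 ← R3 + (89/109)·R2: [0, 0, 682/109]
R4 ← R4 + (120/109)·R2: [0, 0, 704/109]
R5 ← R5 − (94/109)·R2: [0, 0, 88/109]
R4 ← R4 − (32/31)·R3: [0, 0, 0]
R5 ← R5 − (4/31)·R3: [0, 0, 0]
Echelon form has 3 nonzero rows, so rank(C) = 3.
The rank gives the maximum number of linearly independent rows: 3.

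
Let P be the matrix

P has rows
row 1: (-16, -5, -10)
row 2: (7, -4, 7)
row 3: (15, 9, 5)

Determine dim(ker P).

0

Row reduce to echelon form.
R2 ← R2 + (7/16)·R1: [0, -99/16, 21/8]
R3 ← R3 + (15/16)·R1: [0, 69/16, -35/8]
R3 ← R3 + (23/33)·R2: [0, 0, -28/11]
3 nonzero rows, so rank(P) = 3.
P has 3 columns; by rank–nullity, nullity = 3 − 3 = 0.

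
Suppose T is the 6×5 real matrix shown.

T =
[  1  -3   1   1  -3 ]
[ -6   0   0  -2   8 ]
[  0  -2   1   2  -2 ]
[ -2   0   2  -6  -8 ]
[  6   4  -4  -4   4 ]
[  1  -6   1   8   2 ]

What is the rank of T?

Row reduce to echelon form.
R2 ← R2 + (6)·R1: [0, -18, 6, 4, -10]
R4 ← R4 + (2)·R1: [0, -6, 4, -4, -14]
R5 ← R5 − (6)·R1: [0, 22, -10, -10, 22]
R6 ← R6 − R1: [0, -3, 0, 7, 5]
R3 ← R3 − (1/9)·R2: [0, 0, 1/3, 14/9, -8/9]
R4 ← R4 − (1/3)·R2: [0, 0, 2, -16/3, -32/3]
R5 ← R5 + (11/9)·R2: [0, 0, -8/3, -46/9, 88/9]
R6 ← R6 − (1/6)·R2: [0, 0, -1, 19/3, 20/3]
R4 ← R4 − (6)·R3: [0, 0, 0, -44/3, -16/3]
R5 ← R5 + (8)·R3: [0, 0, 0, 22/3, 8/3]
R6 ← R6 + (3)·R3: [0, 0, 0, 11, 4]
R5 ← R5 + (1/2)·R4: [0, 0, 0, 0, 0]
R6 ← R6 + (3/4)·R4: [0, 0, 0, 0, 0]
Echelon form has 4 nonzero rows, so rank(T) = 4.

4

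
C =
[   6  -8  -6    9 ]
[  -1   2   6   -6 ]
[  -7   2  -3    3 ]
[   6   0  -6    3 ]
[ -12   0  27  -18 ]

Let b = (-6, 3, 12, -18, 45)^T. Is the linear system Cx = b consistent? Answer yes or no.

Row reduce the augmented matrix [C | b].
R2 ← R2 + (1/6)·R1: [0, 2/3, 5, -9/2, 2]
R3 ← R3 + (7/6)·R1: [0, -22/3, -10, 27/2, 5]
R4 ← R4 − R1: [0, 8, 0, -6, -12]
R5 ← R5 + (2)·R1: [0, -16, 15, 0, 33]
R3 ← R3 + (11)·R2: [0, 0, 45, -36, 27]
R4 ← R4 − (12)·R2: [0, 0, -60, 48, -36]
R5 ← R5 + (24)·R2: [0, 0, 135, -108, 81]
R4 ← R4 + (4/3)·R3: [0, 0, 0, 0, 0]
R5 ← R5 − (3)·R3: [0, 0, 0, 0, 0]
The echelon form has 3 nonzero rows, and every pivot lies in the first 4 columns, so rank(C) = rank([C|b]) = 3.
The system is consistent.

yes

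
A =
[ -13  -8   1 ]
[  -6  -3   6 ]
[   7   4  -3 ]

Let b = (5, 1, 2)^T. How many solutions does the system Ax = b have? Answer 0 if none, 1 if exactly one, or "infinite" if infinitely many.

Row reduce the augmented matrix [A | b].
R2 ← R2 − (6/13)·R1: [0, 9/13, 72/13, -17/13]
R3 ← R3 + (7/13)·R1: [0, -4/13, -32/13, 61/13]
R3 ← R3 + (4/9)·R2: [0, 0, 0, 37/9]
The echelon form has 3 nonzero rows; the last pivot sits in the augmented column, so rank(A) = 2 but rank([A|b]) = 3.
Since the ranks differ, the system is inconsistent.
It has no solutions.

0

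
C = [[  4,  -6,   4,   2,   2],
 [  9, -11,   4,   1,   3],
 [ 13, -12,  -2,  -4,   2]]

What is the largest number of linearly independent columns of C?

Row reduce to echelon form.
R2 ← R2 − (9/4)·R1: [0, 5/2, -5, -7/2, -3/2]
R3 ← R3 − (13/4)·R1: [0, 15/2, -15, -21/2, -9/2]
R3 ← R3 − (3)·R2: [0, 0, 0, 0, 0]
Echelon form has 2 nonzero rows, so rank(C) = 2.
The rank gives the maximum number of linearly independent columns: 2.

2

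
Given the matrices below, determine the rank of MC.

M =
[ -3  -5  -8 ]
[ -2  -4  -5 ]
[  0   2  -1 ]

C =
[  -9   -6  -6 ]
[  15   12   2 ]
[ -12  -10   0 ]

2

First compute MC:
[[ 48,  38,   8],
 [ 18,  14,   4],
 [ 42,  34,   4]]
Now row reduce the product.
R2 ← R2 − (3/8)·R1: [0, -1/4, 1]
R3 ← R3 − (7/8)·R1: [0, 3/4, -3]
R3 ← R3 + (3)·R2: [0, 0, 0]
2 nonzero rows, so rank(MC) = 2.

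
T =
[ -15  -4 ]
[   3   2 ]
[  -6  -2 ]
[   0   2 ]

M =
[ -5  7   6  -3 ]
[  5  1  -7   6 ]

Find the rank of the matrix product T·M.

First compute TM:
[[ 55, -109, -62,  21],
 [ -5,  23,   4,   3],
 [ 20, -44, -22,   6],
 [ 10,   2, -14,  12]]
Now row reduce the product.
R2 ← R2 + (1/11)·R1: [0, 144/11, -18/11, 54/11]
R3 ← R3 − (4/11)·R1: [0, -48/11, 6/11, -18/11]
R4 ← R4 − (2/11)·R1: [0, 240/11, -30/11, 90/11]
R3 ← R3 + (1/3)·R2: [0, 0, 0, 0]
R4 ← R4 − (5/3)·R2: [0, 0, 0, 0]
2 nonzero rows, so rank(TM) = 2.

2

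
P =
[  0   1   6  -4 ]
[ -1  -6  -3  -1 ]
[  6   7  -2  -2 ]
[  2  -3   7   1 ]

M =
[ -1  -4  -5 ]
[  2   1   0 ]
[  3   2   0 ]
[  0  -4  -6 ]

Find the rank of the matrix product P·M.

3

First compute PM:
[[ 20,  29,  24],
 [-20,  -4,  11],
 [  2, -13, -18],
 [ 13,  -1, -16]]
Now row reduce the product.
R2 ← R2 + R1: [0, 25, 35]
R3 ← R3 − (1/10)·R1: [0, -159/10, -102/5]
R4 ← R4 − (13/20)·R1: [0, -397/20, -158/5]
R3 ← R3 + (159/250)·R2: [0, 0, 93/50]
R4 ← R4 + (397/500)·R2: [0, 0, -381/100]
R4 ← R4 + (127/62)·R3: [0, 0, 0]
3 nonzero rows, so rank(PM) = 3.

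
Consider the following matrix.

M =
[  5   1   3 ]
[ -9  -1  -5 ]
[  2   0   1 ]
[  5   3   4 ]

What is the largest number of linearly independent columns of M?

2

Row reduce to echelon form.
R2 ← R2 + (9/5)·R1: [0, 4/5, 2/5]
R3 ← R3 − (2/5)·R1: [0, -2/5, -1/5]
R4 ← R4 − R1: [0, 2, 1]
R3 ← R3 + (1/2)·R2: [0, 0, 0]
R4 ← R4 − (5/2)·R2: [0, 0, 0]
Echelon form has 2 nonzero rows, so rank(M) = 2.
The rank gives the maximum number of linearly independent columns: 2.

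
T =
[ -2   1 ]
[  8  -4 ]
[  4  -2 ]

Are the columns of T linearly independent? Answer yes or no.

no

Row reduce T to echelon form.
R2 ← R2 + (4)·R1: [0, 0]
R3 ← R3 + (2)·R1: [0, 0]
1 pivot among 2 columns.
Only 1 < 2 pivot columns, so the columns are linearly dependent.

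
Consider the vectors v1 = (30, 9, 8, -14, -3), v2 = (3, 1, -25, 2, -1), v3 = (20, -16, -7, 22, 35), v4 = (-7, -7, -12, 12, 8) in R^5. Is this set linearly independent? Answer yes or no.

yes

Form the matrix with these vectors as rows and row reduce.
R2 ← R2 − (1/10)·R1: [0, 1/10, -129/5, 17/5, -7/10]
R3 ← R3 − (2/3)·R1: [0, -22, -37/3, 94/3, 37]
R4 ← R4 + (7/30)·R1: [0, -49/10, -152/15, 131/15, 73/10]
R3 ← R3 + (220)·R2: [0, 0, -17065/3, 2338/3, -117]
R4 ← R4 + (49)·R2: [0, 0, -3823/3, 526/3, -27]
R4 ← R4 − (3823/17065)·R3: [0, 0, 0, 12672/17065, -13464/17065]
4 nonzero rows, so the 4 vectors span a space of dimension 4.
Since 4 = 4, the vectors are linearly independent.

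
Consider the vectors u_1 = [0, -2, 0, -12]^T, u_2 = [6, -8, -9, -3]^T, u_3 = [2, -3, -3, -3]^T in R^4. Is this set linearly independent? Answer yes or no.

no

Form the matrix with these vectors as rows and row reduce.
Swap R1 ↔ R2
R3 ← R3 − (1/3)·R1: [0, -1/3, 0, -2]
R3 ← R3 − (1/6)·R2: [0, 0, 0, 0]
2 nonzero rows, so the 3 vectors span a space of dimension 2.
Since 2 < 3, the vectors are linearly dependent.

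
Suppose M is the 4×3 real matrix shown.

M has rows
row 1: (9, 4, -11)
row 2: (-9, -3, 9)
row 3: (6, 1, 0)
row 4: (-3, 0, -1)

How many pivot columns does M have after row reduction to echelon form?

Row reduce to echelon form.
R2 ← R2 + R1: [0, 1, -2]
R3 ← R3 − (2/3)·R1: [0, -5/3, 22/3]
R4 ← R4 + (1/3)·R1: [0, 4/3, -14/3]
R3 ← R3 + (5/3)·R2: [0, 0, 4]
R4 ← R4 − (4/3)·R2: [0, 0, -2]
R4 ← R4 + (1/2)·R3: [0, 0, 0]
Echelon form has 3 nonzero rows, so rank(M) = 3.
Each nonzero row contributes one pivot column: 3 pivot columns.

3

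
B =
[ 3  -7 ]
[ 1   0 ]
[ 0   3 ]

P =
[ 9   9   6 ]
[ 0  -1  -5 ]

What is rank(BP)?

2

First compute BP:
[[ 27,  34,  53],
 [  9,   9,   6],
 [  0,  -3, -15]]
Now row reduce the product.
R2 ← R2 − (1/3)·R1: [0, -7/3, -35/3]
R3 ← R3 − (9/7)·R2: [0, 0, 0]
2 nonzero rows, so rank(BP) = 2.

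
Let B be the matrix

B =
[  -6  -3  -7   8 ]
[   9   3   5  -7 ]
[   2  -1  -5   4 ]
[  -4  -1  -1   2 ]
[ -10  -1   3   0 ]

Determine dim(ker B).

2

Row reduce to echelon form.
R2 ← R2 + (3/2)·R1: [0, -3/2, -11/2, 5]
R3 ← R3 + (1/3)·R1: [0, -2, -22/3, 20/3]
R4 ← R4 − (2/3)·R1: [0, 1, 11/3, -10/3]
R5 ← R5 − (5/3)·R1: [0, 4, 44/3, -40/3]
R3 ← R3 − (4/3)·R2: [0, 0, 0, 0]
R4 ← R4 + (2/3)·R2: [0, 0, 0, 0]
R5 ← R5 + (8/3)·R2: [0, 0, 0, 0]
2 nonzero rows, so rank(B) = 2.
B has 4 columns; by rank–nullity, nullity = 4 − 2 = 2.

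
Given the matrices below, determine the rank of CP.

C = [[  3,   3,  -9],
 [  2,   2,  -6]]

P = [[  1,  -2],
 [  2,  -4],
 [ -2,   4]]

1

First compute CP:
[[ 27, -54],
 [ 18, -36]]
Now row reduce the product.
R2 ← R2 − (2/3)·R1: [0, 0]
1 nonzero row, so rank(CP) = 1.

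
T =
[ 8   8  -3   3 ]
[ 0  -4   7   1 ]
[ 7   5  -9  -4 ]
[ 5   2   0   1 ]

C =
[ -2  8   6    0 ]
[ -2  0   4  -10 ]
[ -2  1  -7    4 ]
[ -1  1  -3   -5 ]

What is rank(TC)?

First compute TC:
[[-29,  64,  92, -107],
 [ -7,   8, -68,  63],
 [ -2,  43, 137, -66],
 [-15,  41,  35, -25]]
Now row reduce the product.
R2 ← R2 − (7/29)·R1: [0, -216/29, -2616/29, 2576/29]
R3 ← R3 − (2/29)·R1: [0, 1119/29, 3789/29, -1700/29]
R4 ← R4 − (15/29)·R1: [0, 229/29, -365/29, 880/29]
R3 ← R3 + (373/72)·R2: [0, 0, -1010/3, 3614/9]
R4 ← R4 + (229/216)·R2: [0, 0, -974/9, 3362/27]
R4 ← R4 − (487/1515)·R3: [0, 0, 0, -2304/505]
4 nonzero rows, so rank(TC) = 4.

4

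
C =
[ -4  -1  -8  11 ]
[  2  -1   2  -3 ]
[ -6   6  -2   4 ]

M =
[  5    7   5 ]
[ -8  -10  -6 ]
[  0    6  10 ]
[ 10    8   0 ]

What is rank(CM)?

2

First compute CM:
[[ 98,  22, -94],
 [-12,  12,  36],
 [-38, -82, -86]]
Now row reduce the product.
R2 ← R2 + (6/49)·R1: [0, 720/49, 1200/49]
R3 ← R3 + (19/49)·R1: [0, -3600/49, -6000/49]
R3 ← R3 + (5)·R2: [0, 0, 0]
2 nonzero rows, so rank(CM) = 2.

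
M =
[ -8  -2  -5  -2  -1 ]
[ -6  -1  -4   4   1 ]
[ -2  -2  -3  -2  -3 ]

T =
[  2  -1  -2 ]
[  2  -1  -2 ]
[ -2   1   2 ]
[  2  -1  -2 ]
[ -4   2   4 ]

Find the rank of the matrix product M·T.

First compute MT:
[[-10,   5,  10],
 [ -2,   1,   2],
 [  6,  -3,  -6]]
Now row reduce the product.
R2 ← R2 − (1/5)·R1: [0, 0, 0]
R3 ← R3 + (3/5)·R1: [0, 0, 0]
1 nonzero row, so rank(MT) = 1.

1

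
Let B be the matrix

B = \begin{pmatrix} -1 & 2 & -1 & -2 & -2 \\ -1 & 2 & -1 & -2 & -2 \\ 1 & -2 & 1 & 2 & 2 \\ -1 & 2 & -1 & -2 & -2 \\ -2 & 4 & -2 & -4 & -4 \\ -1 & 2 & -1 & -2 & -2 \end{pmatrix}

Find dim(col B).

1

Row reduce to echelon form.
R2 ← R2 − R1: [0, 0, 0, 0, 0]
R3 ← R3 + R1: [0, 0, 0, 0, 0]
R4 ← R4 − R1: [0, 0, 0, 0, 0]
R5 ← R5 − (2)·R1: [0, 0, 0, 0, 0]
R6 ← R6 − R1: [0, 0, 0, 0, 0]
Echelon form has 1 nonzero row, so rank(B) = 1.
The column space has dimension equal to the rank: 1.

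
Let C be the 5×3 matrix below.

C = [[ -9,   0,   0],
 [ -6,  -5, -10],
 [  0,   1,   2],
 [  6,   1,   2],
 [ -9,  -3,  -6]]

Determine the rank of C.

2

Row reduce to echelon form.
R2 ← R2 − (2/3)·R1: [0, -5, -10]
R4 ← R4 + (2/3)·R1: [0, 1, 2]
R5 ← R5 − R1: [0, -3, -6]
R3 ← R3 + (1/5)·R2: [0, 0, 0]
R4 ← R4 + (1/5)·R2: [0, 0, 0]
R5 ← R5 − (3/5)·R2: [0, 0, 0]
Echelon form has 2 nonzero rows, so rank(C) = 2.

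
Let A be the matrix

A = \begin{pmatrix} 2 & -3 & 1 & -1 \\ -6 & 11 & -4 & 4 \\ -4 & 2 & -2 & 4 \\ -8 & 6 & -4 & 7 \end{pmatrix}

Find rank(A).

Row reduce to echelon form.
R2 ← R2 + (3)·R1: [0, 2, -1, 1]
R3 ← R3 + (2)·R1: [0, -4, 0, 2]
R4 ← R4 + (4)·R1: [0, -6, 0, 3]
R3 ← R3 + (2)·R2: [0, 0, -2, 4]
R4 ← R4 + (3)·R2: [0, 0, -3, 6]
R4 ← R4 − (3/2)·R3: [0, 0, 0, 0]
Echelon form has 3 nonzero rows, so rank(A) = 3.

3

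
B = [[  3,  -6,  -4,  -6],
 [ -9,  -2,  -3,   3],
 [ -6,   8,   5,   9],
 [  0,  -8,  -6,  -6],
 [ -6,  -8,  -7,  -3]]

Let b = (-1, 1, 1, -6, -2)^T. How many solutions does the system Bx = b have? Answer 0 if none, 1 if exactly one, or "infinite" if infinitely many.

0

Row reduce the augmented matrix [B | b].
R2 ← R2 + (3)·R1: [0, -20, -15, -15, -2]
R3 ← R3 + (2)·R1: [0, -4, -3, -3, -1]
R5 ← R5 + (2)·R1: [0, -20, -15, -15, -4]
R3 ← R3 − (1/5)·R2: [0, 0, 0, 0, -3/5]
R4 ← R4 − (2/5)·R2: [0, 0, 0, 0, -26/5]
R5 ← R5 − R2: [0, 0, 0, 0, -2]
R4 ← R4 − (26/3)·R3: [0, 0, 0, 0, 0]
R5 ← R5 − (10/3)·R3: [0, 0, 0, 0, 0]
The echelon form has 3 nonzero rows; the last pivot sits in the augmented column, so rank(B) = 2 but rank([B|b]) = 3.
Since the ranks differ, the system is inconsistent.
It has no solutions.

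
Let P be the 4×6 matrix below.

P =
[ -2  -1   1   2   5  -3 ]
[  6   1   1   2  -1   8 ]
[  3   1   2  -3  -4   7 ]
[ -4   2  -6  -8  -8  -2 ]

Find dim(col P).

4

Row reduce to echelon form.
R2 ← R2 + (3)·R1: [0, -2, 4, 8, 14, -1]
R3 ← R3 + (3/2)·R1: [0, -1/2, 7/2, 0, 7/2, 5/2]
R4 ← R4 − (2)·R1: [0, 4, -8, -12, -18, 4]
R3 ← R3 − (1/4)·R2: [0, 0, 5/2, -2, 0, 11/4]
R4 ← R4 + (2)·R2: [0, 0, 0, 4, 10, 2]
Echelon form has 4 nonzero rows, so rank(P) = 4.
The column space has dimension equal to the rank: 4.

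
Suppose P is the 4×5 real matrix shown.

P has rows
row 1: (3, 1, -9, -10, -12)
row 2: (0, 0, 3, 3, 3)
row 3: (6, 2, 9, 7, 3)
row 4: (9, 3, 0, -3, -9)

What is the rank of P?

2

Row reduce to echelon form.
R3 ← R3 − (2)·R1: [0, 0, 27, 27, 27]
R4 ← R4 − (3)·R1: [0, 0, 27, 27, 27]
R3 ← R3 − (9)·R2: [0, 0, 0, 0, 0]
R4 ← R4 − (9)·R2: [0, 0, 0, 0, 0]
Echelon form has 2 nonzero rows, so rank(P) = 2.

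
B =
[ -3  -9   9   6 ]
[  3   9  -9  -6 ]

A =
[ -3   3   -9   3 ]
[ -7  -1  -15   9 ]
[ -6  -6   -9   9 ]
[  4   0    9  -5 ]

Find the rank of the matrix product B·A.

1

First compute BA:
[[ 42, -54, 135, -39],
 [-42,  54, -135,  39]]
Now row reduce the product.
R2 ← R2 + R1: [0, 0, 0, 0]
1 nonzero row, so rank(BA) = 1.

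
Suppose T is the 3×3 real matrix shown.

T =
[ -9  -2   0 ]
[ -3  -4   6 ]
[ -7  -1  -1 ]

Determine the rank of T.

Row reduce to echelon form.
R2 ← R2 − (1/3)·R1: [0, -10/3, 6]
R3 ← R3 − (7/9)·R1: [0, 5/9, -1]
R3 ← R3 + (1/6)·R2: [0, 0, 0]
Echelon form has 2 nonzero rows, so rank(T) = 2.

2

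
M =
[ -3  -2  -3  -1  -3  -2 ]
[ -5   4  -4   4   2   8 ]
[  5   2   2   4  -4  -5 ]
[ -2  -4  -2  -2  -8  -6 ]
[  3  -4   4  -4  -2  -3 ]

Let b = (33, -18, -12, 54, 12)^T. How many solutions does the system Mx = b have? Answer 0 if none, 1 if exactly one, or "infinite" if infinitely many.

infinite

Row reduce the augmented matrix [M | b].
R2 ← R2 − (5/3)·R1: [0, 22/3, 1, 17/3, 7, 34/3, -73]
R3 ← R3 + (5/3)·R1: [0, -4/3, -3, 7/3, -9, -25/3, 43]
R4 ← R4 − (2/3)·R1: [0, -8/3, 0, -4/3, -6, -14/3, 32]
R5 ← R5 + R1: [0, -6, 1, -5, -5, -5, 45]
R3 ← R3 + (2/11)·R2: [0, 0, -31/11, 37/11, -85/11, -69/11, 327/11]
R4 ← R4 + (4/11)·R2: [0, 0, 4/11, 8/11, -38/11, -6/11, 60/11]
R5 ← R5 + (9/11)·R2: [0, 0, 20/11, -4/11, 8/11, 47/11, -162/11]
R4 ← R4 + (4/31)·R3: [0, 0, 0, 36/31, -138/31, -42/31, 288/31]
R5 ← R5 + (20/31)·R3: [0, 0, 0, 56/31, -132/31, 7/31, 138/31]
R5 ← R5 − (14/9)·R4: [0, 0, 0, 0, 8/3, 7/3, -10]
The echelon form has 5 nonzero rows, and every pivot lies in the first 6 columns, so rank(M) = rank([M|b]) = 5.
The system is consistent.
rank = 5 < 6 unknowns, so there are infinitely many solutions.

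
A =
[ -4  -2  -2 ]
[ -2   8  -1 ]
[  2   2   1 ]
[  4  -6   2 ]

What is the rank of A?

Row reduce to echelon form.
R2 ← R2 − (1/2)·R1: [0, 9, 0]
R3 ← R3 + (1/2)·R1: [0, 1, 0]
R4 ← R4 + R1: [0, -8, 0]
R3 ← R3 − (1/9)·R2: [0, 0, 0]
R4 ← R4 + (8/9)·R2: [0, 0, 0]
Echelon form has 2 nonzero rows, so rank(A) = 2.

2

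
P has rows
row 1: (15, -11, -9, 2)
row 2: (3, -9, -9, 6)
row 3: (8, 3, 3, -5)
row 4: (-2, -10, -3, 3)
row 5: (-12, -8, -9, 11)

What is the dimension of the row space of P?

3

Row reduce to echelon form.
R2 ← R2 − (1/5)·R1: [0, -34/5, -36/5, 28/5]
R3 ← R3 − (8/15)·R1: [0, 133/15, 39/5, -91/15]
R4 ← R4 + (2/15)·R1: [0, -172/15, -21/5, 49/15]
R5 ← R5 + (4/5)·R1: [0, -84/5, -81/5, 63/5]
R3 ← R3 + (133/102)·R2: [0, 0, -27/17, 21/17]
R4 ← R4 − (86/51)·R2: [0, 0, 135/17, -105/17]
R5 ← R5 − (42/17)·R2: [0, 0, 27/17, -21/17]
R4 ← R4 + (5)·R3: [0, 0, 0, 0]
R5 ← R5 + R3: [0, 0, 0, 0]
Echelon form has 3 nonzero rows, so rank(P) = 3.
The row space has dimension equal to the rank: 3.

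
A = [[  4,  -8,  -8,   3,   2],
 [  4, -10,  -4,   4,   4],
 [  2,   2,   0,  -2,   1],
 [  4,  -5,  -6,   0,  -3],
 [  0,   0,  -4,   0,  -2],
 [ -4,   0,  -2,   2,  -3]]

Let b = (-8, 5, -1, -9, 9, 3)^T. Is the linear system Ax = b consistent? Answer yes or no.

no

Row reduce the augmented matrix [A | b].
R2 ← R2 − R1: [0, -2, 4, 1, 2, 13]
R3 ← R3 − (1/2)·R1: [0, 6, 4, -7/2, 0, 3]
R4 ← R4 − R1: [0, 3, 2, -3, -5, -1]
R6 ← R6 + R1: [0, -8, -10, 5, -1, -5]
R3 ← R3 + (3)·R2: [0, 0, 16, -1/2, 6, 42]
R4 ← R4 + (3/2)·R2: [0, 0, 8, -3/2, -2, 37/2]
R6 ← R6 − (4)·R2: [0, 0, -26, 1, -9, -57]
R4 ← R4 − (1/2)·R3: [0, 0, 0, -5/4, -5, -5/2]
R5 ← R5 + (1/4)·R3: [0, 0, 0, -1/8, -1/2, 39/2]
R6 ← R6 + (13/8)·R3: [0, 0, 0, 3/16, 3/4, 45/4]
R5 ← R5 − (1/10)·R4: [0, 0, 0, 0, 0, 79/4]
R6 ← R6 + (3/20)·R4: [0, 0, 0, 0, 0, 87/8]
R6 ← R6 − (87/158)·R5: [0, 0, 0, 0, 0, 0]
The echelon form has 5 nonzero rows; the last pivot sits in the augmented column, so rank(A) = 4 but rank([A|b]) = 5.
Since the ranks differ, the system is inconsistent.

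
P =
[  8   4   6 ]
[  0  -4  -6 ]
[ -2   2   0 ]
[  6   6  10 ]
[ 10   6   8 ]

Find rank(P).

3

Row reduce to echelon form.
R3 ← R3 + (1/4)·R1: [0, 3, 3/2]
R4 ← R4 − (3/4)·R1: [0, 3, 11/2]
R5 ← R5 − (5/4)·R1: [0, 1, 1/2]
R3 ← R3 + (3/4)·R2: [0, 0, -3]
R4 ← R4 + (3/4)·R2: [0, 0, 1]
R5 ← R5 + (1/4)·R2: [0, 0, -1]
R4 ← R4 + (1/3)·R3: [0, 0, 0]
R5 ← R5 − (1/3)·R3: [0, 0, 0]
Echelon form has 3 nonzero rows, so rank(P) = 3.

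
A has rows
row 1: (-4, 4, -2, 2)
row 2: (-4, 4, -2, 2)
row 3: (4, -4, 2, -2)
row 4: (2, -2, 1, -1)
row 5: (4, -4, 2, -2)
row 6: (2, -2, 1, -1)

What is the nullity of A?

Row reduce to echelon form.
R2 ← R2 − R1: [0, 0, 0, 0]
R3 ← R3 + R1: [0, 0, 0, 0]
R4 ← R4 + (1/2)·R1: [0, 0, 0, 0]
R5 ← R5 + R1: [0, 0, 0, 0]
R6 ← R6 + (1/2)·R1: [0, 0, 0, 0]
1 nonzero row, so rank(A) = 1.
A has 4 columns; by rank–nullity, nullity = 4 − 1 = 3.

3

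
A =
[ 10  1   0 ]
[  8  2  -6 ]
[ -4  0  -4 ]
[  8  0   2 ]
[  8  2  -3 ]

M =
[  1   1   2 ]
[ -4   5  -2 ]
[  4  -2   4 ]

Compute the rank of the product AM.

2

First compute AM:
[[  6,  15,  18],
 [-24,  30, -12],
 [-20,   4, -24],
 [ 16,   4,  24],
 [-12,  24,   0]]
Now row reduce the product.
R2 ← R2 + (4)·R1: [0, 90, 60]
R3 ← R3 + (10/3)·R1: [0, 54, 36]
R4 ← R4 − (8/3)·R1: [0, -36, -24]
R5 ← R5 + (2)·R1: [0, 54, 36]
R3 ← R3 − (3/5)·R2: [0, 0, 0]
R4 ← R4 + (2/5)·R2: [0, 0, 0]
R5 ← R5 − (3/5)·R2: [0, 0, 0]
2 nonzero rows, so rank(AM) = 2.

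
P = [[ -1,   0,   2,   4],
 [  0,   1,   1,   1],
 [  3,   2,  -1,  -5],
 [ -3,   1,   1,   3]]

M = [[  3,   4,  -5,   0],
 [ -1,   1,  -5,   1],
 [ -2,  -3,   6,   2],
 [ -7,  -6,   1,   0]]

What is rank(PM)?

First compute PM:
[[-35, -34,  21,   4],
 [-10,  -8,   2,   3],
 [ 44,  47, -36,   0],
 [-33, -32,  19,   3]]
Now row reduce the product.
R2 ← R2 − (2/7)·R1: [0, 12/7, -4, 13/7]
R3 ← R3 + (44/35)·R1: [0, 149/35, -48/5, 176/35]
R4 ← R4 − (33/35)·R1: [0, 2/35, -4/5, -27/35]
R3 ← R3 − (149/60)·R2: [0, 0, 1/3, 5/12]
R4 ← R4 − (1/30)·R2: [0, 0, -2/3, -5/6]
R4 ← R4 + (2)·R3: [0, 0, 0, 0]
3 nonzero rows, so rank(PM) = 3.

3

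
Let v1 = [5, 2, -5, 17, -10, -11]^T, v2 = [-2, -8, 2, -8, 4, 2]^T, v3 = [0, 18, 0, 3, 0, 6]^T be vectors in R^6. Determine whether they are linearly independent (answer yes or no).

no

Form the matrix with these vectors as rows and row reduce.
R2 ← R2 + (2/5)·R1: [0, -36/5, 0, -6/5, 0, -12/5]
R3 ← R3 + (5/2)·R2: [0, 0, 0, 0, 0, 0]
2 nonzero rows, so the 3 vectors span a space of dimension 2.
Since 2 < 3, the vectors are linearly dependent.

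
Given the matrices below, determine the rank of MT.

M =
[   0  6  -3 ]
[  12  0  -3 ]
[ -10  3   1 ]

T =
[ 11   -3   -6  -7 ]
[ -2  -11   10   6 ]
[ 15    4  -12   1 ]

First compute MT:
[[-57, -78,  96,  33],
 [ 87, -48, -36, -87],
 [-101,   1,  78,  89]]
Now row reduce the product.
R2 ← R2 + (29/19)·R1: [0, -3174/19, 2100/19, -696/19]
R3 ← R3 − (101/57)·R1: [0, 2645/19, -1750/19, 580/19]
R3 ← R3 + (5/6)·R2: [0, 0, 0, 0]
2 nonzero rows, so rank(MT) = 2.

2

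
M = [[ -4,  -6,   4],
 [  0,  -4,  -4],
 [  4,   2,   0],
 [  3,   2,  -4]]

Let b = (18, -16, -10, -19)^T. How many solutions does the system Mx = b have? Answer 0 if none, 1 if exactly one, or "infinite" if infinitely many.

Row reduce the augmented matrix [M | b].
R3 ← R3 + R1: [0, -4, 4, 8]
R4 ← R4 + (3/4)·R1: [0, -5/2, -1, -11/2]
R3 ← R3 − R2: [0, 0, 8, 24]
R4 ← R4 − (5/8)·R2: [0, 0, 3/2, 9/2]
R4 ← R4 − (3/16)·R3: [0, 0, 0, 0]
The echelon form has 3 nonzero rows, and every pivot lies in the first 3 columns, so rank(M) = rank([M|b]) = 3.
The system is consistent.
rank = 3 = number of unknowns, so the solution is unique.

1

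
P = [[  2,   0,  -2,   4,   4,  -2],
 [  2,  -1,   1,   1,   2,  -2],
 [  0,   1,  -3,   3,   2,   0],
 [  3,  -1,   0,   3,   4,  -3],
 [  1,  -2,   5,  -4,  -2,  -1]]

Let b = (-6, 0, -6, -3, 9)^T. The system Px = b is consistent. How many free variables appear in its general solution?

4

Row reduce the augmented matrix [P | b].
R2 ← R2 − R1: [0, -1, 3, -3, -2, 0, 6]
R4 ← R4 − (3/2)·R1: [0, -1, 3, -3, -2, 0, 6]
R5 ← R5 − (1/2)·R1: [0, -2, 6, -6, -4, 0, 12]
R3 ← R3 + R2: [0, 0, 0, 0, 0, 0, 0]
R4 ← R4 − R2: [0, 0, 0, 0, 0, 0, 0]
R5 ← R5 − (2)·R2: [0, 0, 0, 0, 0, 0, 0]
The echelon form has 2 nonzero rows, and every pivot lies in the first 6 columns, so rank(P) = rank([P|b]) = 2.
The system is consistent.
Free variables = (unknowns) − (rank) = 6 − 2 = 4.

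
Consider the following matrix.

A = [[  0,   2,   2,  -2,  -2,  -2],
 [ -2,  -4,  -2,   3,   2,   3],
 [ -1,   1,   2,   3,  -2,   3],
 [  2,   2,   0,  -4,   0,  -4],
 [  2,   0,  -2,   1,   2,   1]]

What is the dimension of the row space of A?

Row reduce to echelon form.
Swap R1 ↔ R2
R3 ← R3 − (1/2)·R1: [0, 3, 3, 3/2, -3, 3/2]
R4 ← R4 + R1: [0, -2, -2, -1, 2, -1]
R5 ← R5 + R1: [0, -4, -4, 4, 4, 4]
R3 ← R3 − (3/2)·R2: [0, 0, 0, 9/2, 0, 9/2]
R4 ← R4 + R2: [0, 0, 0, -3, 0, -3]
R5 ← R5 + (2)·R2: [0, 0, 0, 0, 0, 0]
R4 ← R4 + (2/3)·R3: [0, 0, 0, 0, 0, 0]
Echelon form has 3 nonzero rows, so rank(A) = 3.
The row space has dimension equal to the rank: 3.

3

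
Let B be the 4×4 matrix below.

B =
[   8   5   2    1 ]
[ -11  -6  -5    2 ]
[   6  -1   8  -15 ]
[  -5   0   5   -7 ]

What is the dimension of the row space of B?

4

Row reduce to echelon form.
R2 ← R2 + (11/8)·R1: [0, 7/8, -9/4, 27/8]
R3 ← R3 − (3/4)·R1: [0, -19/4, 13/2, -63/4]
R4 ← R4 + (5/8)·R1: [0, 25/8, 25/4, -51/8]
R3 ← R3 + (38/7)·R2: [0, 0, -40/7, 18/7]
R4 ← R4 − (25/7)·R2: [0, 0, 100/7, -129/7]
R4 ← R4 + (5/2)·R3: [0, 0, 0, -12]
Echelon form has 4 nonzero rows, so rank(B) = 4.
The row space has dimension equal to the rank: 4.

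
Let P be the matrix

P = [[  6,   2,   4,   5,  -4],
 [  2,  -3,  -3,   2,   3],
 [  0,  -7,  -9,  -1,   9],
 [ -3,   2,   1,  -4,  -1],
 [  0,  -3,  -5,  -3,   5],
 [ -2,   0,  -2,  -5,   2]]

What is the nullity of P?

2

Row reduce to echelon form.
R2 ← R2 − (1/3)·R1: [0, -11/3, -13/3, 1/3, 13/3]
R4 ← R4 + (1/2)·R1: [0, 3, 3, -3/2, -3]
R6 ← R6 + (1/3)·R1: [0, 2/3, -2/3, -10/3, 2/3]
R3 ← R3 − (21/11)·R2: [0, 0, -8/11, -18/11, 8/11]
R4 ← R4 + (9/11)·R2: [0, 0, -6/11, -27/22, 6/11]
R5 ← R5 − (9/11)·R2: [0, 0, -16/11, -36/11, 16/11]
R6 ← R6 + (2/11)·R2: [0, 0, -16/11, -36/11, 16/11]
R4 ← R4 − (3/4)·R3: [0, 0, 0, 0, 0]
R5 ← R5 − (2)·R3: [0, 0, 0, 0, 0]
R6 ← R6 − (2)·R3: [0, 0, 0, 0, 0]
3 nonzero rows, so rank(P) = 3.
P has 5 columns; by rank–nullity, nullity = 5 − 3 = 2.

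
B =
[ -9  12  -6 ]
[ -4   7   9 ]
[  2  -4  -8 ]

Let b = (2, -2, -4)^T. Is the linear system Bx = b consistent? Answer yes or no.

no

Row reduce the augmented matrix [B | b].
R2 ← R2 − (4/9)·R1: [0, 5/3, 35/3, -26/9]
R3 ← R3 + (2/9)·R1: [0, -4/3, -28/3, -32/9]
R3 ← R3 + (4/5)·R2: [0, 0, 0, -88/15]
The echelon form has 3 nonzero rows; the last pivot sits in the augmented column, so rank(B) = 2 but rank([B|b]) = 3.
Since the ranks differ, the system is inconsistent.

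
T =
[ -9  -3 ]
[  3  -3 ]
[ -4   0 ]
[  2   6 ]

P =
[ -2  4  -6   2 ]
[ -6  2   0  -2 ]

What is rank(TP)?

First compute TP:
[[ 36, -42,  54, -12],
 [ 12,   6, -18,  12],
 [  8, -16,  24,  -8],
 [-40,  20, -12,  -8]]
Now row reduce the product.
R2 ← R2 − (1/3)·R1: [0, 20, -36, 16]
R3 ← R3 − (2/9)·R1: [0, -20/3, 12, -16/3]
R4 ← R4 + (10/9)·R1: [0, -80/3, 48, -64/3]
R3 ← R3 + (1/3)·R2: [0, 0, 0, 0]
R4 ← R4 + (4/3)·R2: [0, 0, 0, 0]
2 nonzero rows, so rank(TP) = 2.

2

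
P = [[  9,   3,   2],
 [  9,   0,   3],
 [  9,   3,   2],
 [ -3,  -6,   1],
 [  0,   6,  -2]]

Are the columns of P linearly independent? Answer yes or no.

Row reduce P to echelon form.
R2 ← R2 − R1: [0, -3, 1]
R3 ← R3 − R1: [0, 0, 0]
R4 ← R4 + (1/3)·R1: [0, -5, 5/3]
R4 ← R4 − (5/3)·R2: [0, 0, 0]
R5 ← R5 + (2)·R2: [0, 0, 0]
2 pivots among 3 columns.
Only 2 < 3 pivot columns, so the columns are linearly dependent.

no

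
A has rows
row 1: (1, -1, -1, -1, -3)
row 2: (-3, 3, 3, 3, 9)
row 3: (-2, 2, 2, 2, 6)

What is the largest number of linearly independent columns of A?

Row reduce to echelon form.
R2 ← R2 + (3)·R1: [0, 0, 0, 0, 0]
R3 ← R3 + (2)·R1: [0, 0, 0, 0, 0]
Echelon form has 1 nonzero row, so rank(A) = 1.
The rank gives the maximum number of linearly independent columns: 1.

1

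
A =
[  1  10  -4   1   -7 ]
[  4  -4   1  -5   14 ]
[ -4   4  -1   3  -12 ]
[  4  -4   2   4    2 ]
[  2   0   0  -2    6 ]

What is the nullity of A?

0

Row reduce to echelon form.
R2 ← R2 − (4)·R1: [0, -44, 17, -9, 42]
R3 ← R3 + (4)·R1: [0, 44, -17, 7, -40]
R4 ← R4 − (4)·R1: [0, -44, 18, 0, 30]
R5 ← R5 − (2)·R1: [0, -20, 8, -4, 20]
R3 ← R3 + R2: [0, 0, 0, -2, 2]
R4 ← R4 − R2: [0, 0, 1, 9, -12]
R5 ← R5 − (5/11)·R2: [0, 0, 3/11, 1/11, 10/11]
Swap R3 ↔ R4
R5 ← R5 − (3/11)·R3: [0, 0, 0, -26/11, 46/11]
R5 ← R5 − (13/11)·R4: [0, 0, 0, 0, 20/11]
5 nonzero rows, so rank(A) = 5.
A has 5 columns; by rank–nullity, nullity = 5 − 5 = 0.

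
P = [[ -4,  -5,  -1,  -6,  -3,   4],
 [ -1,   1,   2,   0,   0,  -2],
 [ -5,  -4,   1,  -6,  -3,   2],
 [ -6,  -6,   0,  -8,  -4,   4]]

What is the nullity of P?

4

Row reduce to echelon form.
R2 ← R2 − (1/4)·R1: [0, 9/4, 9/4, 3/2, 3/4, -3]
R3 ← R3 − (5/4)·R1: [0, 9/4, 9/4, 3/2, 3/4, -3]
R4 ← R4 − (3/2)·R1: [0, 3/2, 3/2, 1, 1/2, -2]
R3 ← R3 − R2: [0, 0, 0, 0, 0, 0]
R4 ← R4 − (2/3)·R2: [0, 0, 0, 0, 0, 0]
2 nonzero rows, so rank(P) = 2.
P has 6 columns; by rank–nullity, nullity = 6 − 2 = 4.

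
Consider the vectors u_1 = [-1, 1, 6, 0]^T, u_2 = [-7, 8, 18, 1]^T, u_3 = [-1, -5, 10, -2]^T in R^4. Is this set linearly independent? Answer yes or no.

yes

Form the matrix with these vectors as rows and row reduce.
R2 ← R2 − (7)·R1: [0, 1, -24, 1]
R3 ← R3 − R1: [0, -6, 4, -2]
R3 ← R3 + (6)·R2: [0, 0, -140, 4]
3 nonzero rows, so the 3 vectors span a space of dimension 3.
Since 3 = 3, the vectors are linearly independent.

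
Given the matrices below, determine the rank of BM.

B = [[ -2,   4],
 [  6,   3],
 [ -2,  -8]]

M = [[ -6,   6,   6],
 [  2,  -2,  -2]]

1

First compute BM:
[[ 20, -20, -20],
 [-30,  30,  30],
 [ -4,   4,   4]]
Now row reduce the product.
R2 ← R2 + (3/2)·R1: [0, 0, 0]
R3 ← R3 + (1/5)·R1: [0, 0, 0]
1 nonzero row, so rank(BM) = 1.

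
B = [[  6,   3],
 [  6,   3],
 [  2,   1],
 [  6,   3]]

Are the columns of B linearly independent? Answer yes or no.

Row reduce B to echelon form.
R2 ← R2 − R1: [0, 0]
R3 ← R3 − (1/3)·R1: [0, 0]
R4 ← R4 − R1: [0, 0]
1 pivot among 2 columns.
Only 1 < 2 pivot columns, so the columns are linearly dependent.

no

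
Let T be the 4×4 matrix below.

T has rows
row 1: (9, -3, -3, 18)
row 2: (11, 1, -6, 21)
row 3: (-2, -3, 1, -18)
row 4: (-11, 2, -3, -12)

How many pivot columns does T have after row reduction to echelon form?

4

Row reduce to echelon form.
R2 ← R2 − (11/9)·R1: [0, 14/3, -7/3, -1]
R3 ← R3 + (2/9)·R1: [0, -11/3, 1/3, -14]
R4 ← R4 + (11/9)·R1: [0, -5/3, -20/3, 10]
R3 ← R3 + (11/14)·R2: [0, 0, -3/2, -207/14]
R4 ← R4 + (5/14)·R2: [0, 0, -15/2, 135/14]
R4 ← R4 − (5)·R3: [0, 0, 0, 585/7]
Echelon form has 4 nonzero rows, so rank(T) = 4.
Each nonzero row contributes one pivot column: 4 pivot columns.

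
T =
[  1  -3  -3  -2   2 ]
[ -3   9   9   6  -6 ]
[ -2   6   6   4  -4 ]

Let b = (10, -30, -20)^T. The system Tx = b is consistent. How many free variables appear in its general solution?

Row reduce the augmented matrix [T | b].
R2 ← R2 + (3)·R1: [0, 0, 0, 0, 0, 0]
R3 ← R3 + (2)·R1: [0, 0, 0, 0, 0, 0]
The echelon form has 1 nonzero rows, and every pivot lies in the first 5 columns, so rank(T) = rank([T|b]) = 1.
The system is consistent.
Free variables = (unknowns) − (rank) = 5 − 1 = 4.

4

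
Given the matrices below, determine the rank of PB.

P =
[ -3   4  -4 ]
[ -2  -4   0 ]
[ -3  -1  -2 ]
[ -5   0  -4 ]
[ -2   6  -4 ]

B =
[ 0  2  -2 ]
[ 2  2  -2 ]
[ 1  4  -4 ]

First compute PB:
[[  4, -14,  14],
 [ -8, -12,  12],
 [ -4, -16,  16],
 [ -4, -26,  26],
 [  8,  -8,   8]]
Now row reduce the product.
R2 ← R2 + (2)·R1: [0, -40, 40]
R3 ← R3 + R1: [0, -30, 30]
R4 ← R4 + R1: [0, -40, 40]
R5 ← R5 − (2)·R1: [0, 20, -20]
R3 ← R3 − (3/4)·R2: [0, 0, 0]
R4 ← R4 − R2: [0, 0, 0]
R5 ← R5 + (1/2)·R2: [0, 0, 0]
2 nonzero rows, so rank(PB) = 2.

2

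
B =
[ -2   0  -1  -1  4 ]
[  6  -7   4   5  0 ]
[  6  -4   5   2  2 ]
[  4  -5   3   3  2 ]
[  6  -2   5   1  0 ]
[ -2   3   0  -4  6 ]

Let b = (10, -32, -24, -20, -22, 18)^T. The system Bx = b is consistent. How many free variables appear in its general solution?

2

Row reduce the augmented matrix [B | b].
R2 ← R2 + (3)·R1: [0, -7, 1, 2, 12, -2]
R3 ← R3 + (3)·R1: [0, -4, 2, -1, 14, 6]
R4 ← R4 + (2)·R1: [0, -5, 1, 1, 10, 0]
R5 ← R5 + (3)·R1: [0, -2, 2, -2, 12, 8]
R6 ← R6 − R1: [0, 3, 1, -3, 2, 8]
R3 ← R3 − (4/7)·R2: [0, 0, 10/7, -15/7, 50/7, 50/7]
R4 ← R4 − (5/7)·R2: [0, 0, 2/7, -3/7, 10/7, 10/7]
R5 ← R5 − (2/7)·R2: [0, 0, 12/7, -18/7, 60/7, 60/7]
R6 ← R6 + (3/7)·R2: [0, 0, 10/7, -15/7, 50/7, 50/7]
R4 ← R4 − (1/5)·R3: [0, 0, 0, 0, 0, 0]
R5 ← R5 − (6/5)·R3: [0, 0, 0, 0, 0, 0]
R6 ← R6 − R3: [0, 0, 0, 0, 0, 0]
The echelon form has 3 nonzero rows, and every pivot lies in the first 5 columns, so rank(B) = rank([B|b]) = 3.
The system is consistent.
Free variables = (unknowns) − (rank) = 5 − 3 = 2.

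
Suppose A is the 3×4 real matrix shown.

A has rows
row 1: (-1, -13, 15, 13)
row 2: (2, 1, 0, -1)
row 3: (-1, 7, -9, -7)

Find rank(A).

2

Row reduce to echelon form.
R2 ← R2 + (2)·R1: [0, -25, 30, 25]
R3 ← R3 − R1: [0, 20, -24, -20]
R3 ← R3 + (4/5)·R2: [0, 0, 0, 0]
Echelon form has 2 nonzero rows, so rank(A) = 2.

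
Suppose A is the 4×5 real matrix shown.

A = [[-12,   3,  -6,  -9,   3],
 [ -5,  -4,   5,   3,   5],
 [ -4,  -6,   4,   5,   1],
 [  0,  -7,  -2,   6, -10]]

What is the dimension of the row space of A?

Row reduce to echelon form.
R2 ← R2 − (5/12)·R1: [0, -21/4, 15/2, 27/4, 15/4]
R3 ← R3 − (1/3)·R1: [0, -7, 6, 8, 0]
R3 ← R3 − (4/3)·R2: [0, 0, -4, -1, -5]
R4 ← R4 − (4/3)·R2: [0, 0, -12, -3, -15]
R4 ← R4 − (3)·R3: [0, 0, 0, 0, 0]
Echelon form has 3 nonzero rows, so rank(A) = 3.
The row space has dimension equal to the rank: 3.

3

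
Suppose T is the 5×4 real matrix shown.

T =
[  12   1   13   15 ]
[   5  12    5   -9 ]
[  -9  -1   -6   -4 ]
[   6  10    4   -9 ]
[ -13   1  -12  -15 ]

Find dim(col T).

3

Row reduce to echelon form.
R2 ← R2 − (5/12)·R1: [0, 139/12, -5/12, -61/4]
R3 ← R3 + (3/4)·R1: [0, -1/4, 15/4, 29/4]
R4 ← R4 − (1/2)·R1: [0, 19/2, -5/2, -33/2]
R5 ← R5 + (13/12)·R1: [0, 25/12, 25/12, 5/4]
R3 ← R3 + (3/139)·R2: [0, 0, 520/139, 962/139]
R4 ← R4 − (114/139)·R2: [0, 0, -300/139, -555/139]
R5 ← R5 − (25/139)·R2: [0, 0, 300/139, 555/139]
R4 ← R4 + (15/26)·R3: [0, 0, 0, 0]
R5 ← R5 − (15/26)·R3: [0, 0, 0, 0]
Echelon form has 3 nonzero rows, so rank(T) = 3.
The column space has dimension equal to the rank: 3.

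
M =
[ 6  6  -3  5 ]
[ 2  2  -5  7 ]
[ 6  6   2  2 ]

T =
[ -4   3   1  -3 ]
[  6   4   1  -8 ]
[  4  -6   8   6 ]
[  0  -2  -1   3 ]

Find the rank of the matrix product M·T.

First compute MT:
[[  0,  50, -17, -69],
 [-16,  30, -43, -31],
 [ 20,  26,  26, -48]]
Now row reduce the product.
Swap R1 ↔ R2
R3 ← R3 + (5/4)·R1: [0, 127/2, -111/4, -347/4]
R3 ← R3 − (127/100)·R2: [0, 0, -154/25, 22/25]
3 nonzero rows, so rank(MT) = 3.

3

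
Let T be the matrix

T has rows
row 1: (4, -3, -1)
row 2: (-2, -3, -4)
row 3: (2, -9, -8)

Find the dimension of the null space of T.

1

Row reduce to echelon form.
R2 ← R2 + (1/2)·R1: [0, -9/2, -9/2]
R3 ← R3 − (1/2)·R1: [0, -15/2, -15/2]
R3 ← R3 − (5/3)·R2: [0, 0, 0]
2 nonzero rows, so rank(T) = 2.
T has 3 columns; by rank–nullity, nullity = 3 − 2 = 1.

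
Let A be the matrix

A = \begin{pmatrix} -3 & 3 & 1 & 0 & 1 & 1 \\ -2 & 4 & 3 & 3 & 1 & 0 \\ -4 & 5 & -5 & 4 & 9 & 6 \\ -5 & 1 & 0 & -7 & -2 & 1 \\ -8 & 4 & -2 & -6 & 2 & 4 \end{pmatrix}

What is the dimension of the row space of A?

Row reduce to echelon form.
R2 ← R2 − (2/3)·R1: [0, 2, 7/3, 3, 1/3, -2/3]
R3 ← R3 − (4/3)·R1: [0, 1, -19/3, 4, 23/3, 14/3]
R4 ← R4 − (5/3)·R1: [0, -4, -5/3, -7, -11/3, -2/3]
R5 ← R5 − (8/3)·R1: [0, -4, -14/3, -6, -2/3, 4/3]
R3 ← R3 − (1/2)·R2: [0, 0, -15/2, 5/2, 15/2, 5]
R4 ← R4 + (2)·R2: [0, 0, 3, -1, -3, -2]
R5 ← R5 + (2)·R2: [0, 0, 0, 0, 0, 0]
R4 ← R4 + (2/5)·R3: [0, 0, 0, 0, 0, 0]
Echelon form has 3 nonzero rows, so rank(A) = 3.
The row space has dimension equal to the rank: 3.

3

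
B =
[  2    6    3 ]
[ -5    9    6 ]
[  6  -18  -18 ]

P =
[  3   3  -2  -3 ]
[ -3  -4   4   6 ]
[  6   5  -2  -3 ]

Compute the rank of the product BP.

2

First compute BP:
[[  6,  -3,  14,  21],
 [ -6, -21,  34,  51],
 [-36,   0, -48, -72]]
Now row reduce the product.
R2 ← R2 + R1: [0, -24, 48, 72]
R3 ← R3 + (6)·R1: [0, -18, 36, 54]
R3 ← R3 − (3/4)·R2: [0, 0, 0, 0]
2 nonzero rows, so rank(BP) = 2.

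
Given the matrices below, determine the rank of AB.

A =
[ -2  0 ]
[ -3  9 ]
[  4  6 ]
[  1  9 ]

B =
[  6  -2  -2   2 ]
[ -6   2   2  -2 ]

First compute AB:
[[-12,   4,   4,  -4],
 [-72,  24,  24, -24],
 [-12,   4,   4,  -4],
 [-48,  16,  16, -16]]
Now row reduce the product.
R2 ← R2 − (6)·R1: [0, 0, 0, 0]
R3 ← R3 − R1: [0, 0, 0, 0]
R4 ← R4 − (4)·R1: [0, 0, 0, 0]
1 nonzero row, so rank(AB) = 1.

1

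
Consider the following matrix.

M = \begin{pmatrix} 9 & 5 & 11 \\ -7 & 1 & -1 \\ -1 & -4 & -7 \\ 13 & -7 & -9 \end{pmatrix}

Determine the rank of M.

3

Row reduce to echelon form.
R2 ← R2 + (7/9)·R1: [0, 44/9, 68/9]
R3 ← R3 + (1/9)·R1: [0, -31/9, -52/9]
R4 ← R4 − (13/9)·R1: [0, -128/9, -224/9]
R3 ← R3 + (31/44)·R2: [0, 0, -5/11]
R4 ← R4 + (32/11)·R2: [0, 0, -32/11]
R4 ← R4 − (32/5)·R3: [0, 0, 0]
Echelon form has 3 nonzero rows, so rank(M) = 3.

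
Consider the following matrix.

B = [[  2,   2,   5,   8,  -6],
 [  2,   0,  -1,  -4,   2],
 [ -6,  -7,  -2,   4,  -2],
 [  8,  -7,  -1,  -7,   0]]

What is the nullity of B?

2

Row reduce to echelon form.
R2 ← R2 − R1: [0, -2, -6, -12, 8]
R3 ← R3 + (3)·R1: [0, -1, 13, 28, -20]
R4 ← R4 − (4)·R1: [0, -15, -21, -39, 24]
R3 ← R3 − (1/2)·R2: [0, 0, 16, 34, -24]
R4 ← R4 − (15/2)·R2: [0, 0, 24, 51, -36]
R4 ← R4 − (3/2)·R3: [0, 0, 0, 0, 0]
3 nonzero rows, so rank(B) = 3.
B has 5 columns; by rank–nullity, nullity = 5 − 3 = 2.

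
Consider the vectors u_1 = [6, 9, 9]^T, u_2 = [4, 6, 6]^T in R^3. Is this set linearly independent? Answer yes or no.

Form the matrix with these vectors as rows and row reduce.
R2 ← R2 − (2/3)·R1: [0, 0, 0]
1 nonzero row, so the 2 vectors span a space of dimension 1.
Since 1 < 2, the vectors are linearly dependent.

no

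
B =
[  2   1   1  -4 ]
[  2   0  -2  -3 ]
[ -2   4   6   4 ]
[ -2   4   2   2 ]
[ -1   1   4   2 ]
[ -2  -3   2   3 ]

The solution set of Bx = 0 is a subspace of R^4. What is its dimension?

Row reduce to echelon form.
R2 ← R2 − R1: [0, -1, -3, 1]
R3 ← R3 + R1: [0, 5, 7, 0]
R4 ← R4 + R1: [0, 5, 3, -2]
R5 ← R5 + (1/2)·R1: [0, 3/2, 9/2, 0]
R6 ← R6 + R1: [0, -2, 3, -1]
R3 ← R3 + (5)·R2: [0, 0, -8, 5]
R4 ← R4 + (5)·R2: [0, 0, -12, 3]
R5 ← R5 + (3/2)·R2: [0, 0, 0, 3/2]
R6 ← R6 − (2)·R2: [0, 0, 9, -3]
R4 ← R4 − (3/2)·R3: [0, 0, 0, -9/2]
R6 ← R6 + (9/8)·R3: [0, 0, 0, 21/8]
R5 ← R5 + (1/3)·R4: [0, 0, 0, 0]
R6 ← R6 + (7/12)·R4: [0, 0, 0, 0]
4 nonzero rows, so rank(B) = 4.
B has 4 columns; by rank–nullity, nullity = 4 − 4 = 0.

0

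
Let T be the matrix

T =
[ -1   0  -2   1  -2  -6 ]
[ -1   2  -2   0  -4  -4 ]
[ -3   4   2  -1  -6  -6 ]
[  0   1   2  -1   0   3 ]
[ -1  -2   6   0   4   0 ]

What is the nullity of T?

Row reduce to echelon form.
R2 ← R2 − R1: [0, 2, 0, -1, -2, 2]
R3 ← R3 − (3)·R1: [0, 4, 8, -4, 0, 12]
R5 ← R5 − R1: [0, -2, 8, -1, 6, 6]
R3 ← R3 − (2)·R2: [0, 0, 8, -2, 4, 8]
R4 ← R4 − (1/2)·R2: [0, 0, 2, -1/2, 1, 2]
R5 ← R5 + R2: [0, 0, 8, -2, 4, 8]
R4 ← R4 − (1/4)·R3: [0, 0, 0, 0, 0, 0]
R5 ← R5 − R3: [0, 0, 0, 0, 0, 0]
3 nonzero rows, so rank(T) = 3.
T has 6 columns; by rank–nullity, nullity = 6 − 3 = 3.

3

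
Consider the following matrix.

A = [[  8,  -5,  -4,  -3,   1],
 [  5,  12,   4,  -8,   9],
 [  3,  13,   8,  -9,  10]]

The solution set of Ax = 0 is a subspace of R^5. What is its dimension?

2

Row reduce to echelon form.
R2 ← R2 − (5/8)·R1: [0, 121/8, 13/2, -49/8, 67/8]
R3 ← R3 − (3/8)·R1: [0, 119/8, 19/2, -63/8, 77/8]
R3 ← R3 − (119/121)·R2: [0, 0, 376/121, -224/121, 168/121]
3 nonzero rows, so rank(A) = 3.
A has 5 columns; by rank–nullity, nullity = 5 − 3 = 2.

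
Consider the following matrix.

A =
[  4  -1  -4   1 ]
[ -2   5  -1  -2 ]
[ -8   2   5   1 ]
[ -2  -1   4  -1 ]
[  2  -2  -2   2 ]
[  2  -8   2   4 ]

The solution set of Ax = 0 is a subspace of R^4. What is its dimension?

Row reduce to echelon form.
R2 ← R2 + (1/2)·R1: [0, 9/2, -3, -3/2]
R3 ← R3 + (2)·R1: [0, 0, -3, 3]
R4 ← R4 + (1/2)·R1: [0, -3/2, 2, -1/2]
R5 ← R5 − (1/2)·R1: [0, -3/2, 0, 3/2]
R6 ← R6 − (1/2)·R1: [0, -15/2, 4, 7/2]
R4 ← R4 + (1/3)·R2: [0, 0, 1, -1]
R5 ← R5 + (1/3)·R2: [0, 0, -1, 1]
R6 ← R6 + (5/3)·R2: [0, 0, -1, 1]
R4 ← R4 + (1/3)·R3: [0, 0, 0, 0]
R5 ← R5 − (1/3)·R3: [0, 0, 0, 0]
R6 ← R6 − (1/3)·R3: [0, 0, 0, 0]
3 nonzero rows, so rank(A) = 3.
A has 4 columns; by rank–nullity, nullity = 4 − 3 = 1.

1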